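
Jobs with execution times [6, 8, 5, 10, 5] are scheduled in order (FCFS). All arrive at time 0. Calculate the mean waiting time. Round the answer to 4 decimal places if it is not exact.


FCFS order (as given): [6, 8, 5, 10, 5]
Waiting times:
  Job 1: wait = 0
  Job 2: wait = 6
  Job 3: wait = 14
  Job 4: wait = 19
  Job 5: wait = 29
Sum of waiting times = 68
Average waiting time = 68/5 = 13.6

13.6


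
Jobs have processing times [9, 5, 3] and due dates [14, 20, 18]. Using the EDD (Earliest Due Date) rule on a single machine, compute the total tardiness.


Sort by due date (EDD order): [(9, 14), (3, 18), (5, 20)]
Compute completion times and tardiness:
  Job 1: p=9, d=14, C=9, tardiness=max(0,9-14)=0
  Job 2: p=3, d=18, C=12, tardiness=max(0,12-18)=0
  Job 3: p=5, d=20, C=17, tardiness=max(0,17-20)=0
Total tardiness = 0

0


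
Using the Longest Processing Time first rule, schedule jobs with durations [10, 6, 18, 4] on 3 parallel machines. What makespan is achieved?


Sort jobs in decreasing order (LPT): [18, 10, 6, 4]
Assign each job to the least loaded machine:
  Machine 1: jobs [18], load = 18
  Machine 2: jobs [10], load = 10
  Machine 3: jobs [6, 4], load = 10
Makespan = max load = 18

18


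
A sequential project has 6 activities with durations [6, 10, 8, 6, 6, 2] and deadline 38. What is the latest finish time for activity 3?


LF(activity 3) = deadline - sum of successor durations
Successors: activities 4 through 6 with durations [6, 6, 2]
Sum of successor durations = 14
LF = 38 - 14 = 24

24


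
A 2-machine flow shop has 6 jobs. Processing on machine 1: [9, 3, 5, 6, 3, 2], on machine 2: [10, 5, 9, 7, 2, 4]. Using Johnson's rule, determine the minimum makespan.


Apply Johnson's rule:
  Group 1 (a <= b): [(6, 2, 4), (2, 3, 5), (3, 5, 9), (4, 6, 7), (1, 9, 10)]
  Group 2 (a > b): [(5, 3, 2)]
Optimal job order: [6, 2, 3, 4, 1, 5]
Schedule:
  Job 6: M1 done at 2, M2 done at 6
  Job 2: M1 done at 5, M2 done at 11
  Job 3: M1 done at 10, M2 done at 20
  Job 4: M1 done at 16, M2 done at 27
  Job 1: M1 done at 25, M2 done at 37
  Job 5: M1 done at 28, M2 done at 39
Makespan = 39

39


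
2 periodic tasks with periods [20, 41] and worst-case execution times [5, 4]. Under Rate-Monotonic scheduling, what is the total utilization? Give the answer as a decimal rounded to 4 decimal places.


Compute individual utilizations (exact fractions):
  Task 1: C/T = 5/20 = 1/4 (approx. 0.25)
  Task 2: C/T = 4/41 (approx. 0.0976)
Total utilization U = 1/4 + 4/41 = 57/164
Rounded to 4 decimal places: U = 0.3476
RM (Liu & Layland) bound for 2 tasks = 0.828427; compare with U = 57/164 (approx. 0.347561)
U <= bound, so schedulable by RM sufficient condition.

0.3476


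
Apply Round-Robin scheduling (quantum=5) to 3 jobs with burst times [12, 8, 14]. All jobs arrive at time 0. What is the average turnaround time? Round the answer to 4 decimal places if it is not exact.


Time quantum = 5
Execution trace:
  J1 runs 5 units, time = 5
  J2 runs 5 units, time = 10
  J3 runs 5 units, time = 15
  J1 runs 5 units, time = 20
  J2 runs 3 units, time = 23
  J3 runs 5 units, time = 28
  J1 runs 2 units, time = 30
  J3 runs 4 units, time = 34
Finish times: [30, 23, 34]
Average turnaround = 87/3 = 29.0

29.0


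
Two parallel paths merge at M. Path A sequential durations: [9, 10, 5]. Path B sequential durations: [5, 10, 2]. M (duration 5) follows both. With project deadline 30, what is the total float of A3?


Forward pass: ES(A3) = sum of predecessors on chain A = 19
EF = ES + duration = 19 + 5 = 24
Backward pass: LF(M) = deadline = 30; LS(M) = 30 - 5 = 25
LF(A3) = LS(M) - sum(successors on chain A) = 25 - 0 = 25
LS = LF - duration = 25 - 5 = 20
Total float = LS - ES = 20 - 19 = 1

1


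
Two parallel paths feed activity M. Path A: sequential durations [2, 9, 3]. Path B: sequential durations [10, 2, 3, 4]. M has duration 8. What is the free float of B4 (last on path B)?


ES(B4) = sum of predecessors on chain B = 15
EF(B4) = ES + duration = 15 + 4 = 19
Successor of B4 is M. ES(M) = max(sum(A), sum(B)) = max(14, 19) = 19
Free float = ES(successor) - EF(current) = 19 - 19 = 0

0


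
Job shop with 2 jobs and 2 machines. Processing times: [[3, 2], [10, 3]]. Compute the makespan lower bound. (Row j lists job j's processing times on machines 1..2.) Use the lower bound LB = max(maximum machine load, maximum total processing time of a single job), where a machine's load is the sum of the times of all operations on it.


Machine loads:
  Machine 1: 3 + 10 = 13
  Machine 2: 2 + 3 = 5
Max machine load = 13
Job totals:
  Job 1: 5
  Job 2: 13
Max job total = 13
Lower bound = max(13, 13) = 13

13


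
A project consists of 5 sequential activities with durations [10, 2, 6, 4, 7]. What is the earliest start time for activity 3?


Activity 3 starts after activities 1 through 2 complete.
Predecessor durations: [10, 2]
ES = 10 + 2 = 12

12


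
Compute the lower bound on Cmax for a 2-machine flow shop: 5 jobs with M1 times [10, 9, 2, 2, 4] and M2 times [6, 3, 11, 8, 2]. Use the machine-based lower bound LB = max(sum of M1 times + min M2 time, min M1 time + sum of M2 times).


LB1 = sum(M1 times) + min(M2 times) = 27 + 2 = 29
LB2 = min(M1 times) + sum(M2 times) = 2 + 30 = 32
Lower bound = max(LB1, LB2) = max(29, 32) = 32

32


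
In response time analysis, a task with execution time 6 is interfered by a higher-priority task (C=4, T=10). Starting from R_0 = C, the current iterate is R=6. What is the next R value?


R_next = C + ceil(R_prev / T_hp) * C_hp
ceil(6 / 10) = ceil(0.6) = 1
Interference = 1 * 4 = 4
R_next = 6 + 4 = 10

10


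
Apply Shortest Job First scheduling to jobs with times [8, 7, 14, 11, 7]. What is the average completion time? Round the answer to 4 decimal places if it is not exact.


SJF order (ascending): [7, 7, 8, 11, 14]
Completion times:
  Job 1: burst=7, C=7
  Job 2: burst=7, C=14
  Job 3: burst=8, C=22
  Job 4: burst=11, C=33
  Job 5: burst=14, C=47
Average completion = 123/5 = 24.6

24.6


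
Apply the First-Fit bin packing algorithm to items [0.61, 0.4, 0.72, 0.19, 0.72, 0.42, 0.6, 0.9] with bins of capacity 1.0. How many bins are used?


Place items sequentially using First-Fit:
  Item 0.61 -> new Bin 1
  Item 0.4 -> new Bin 2
  Item 0.72 -> new Bin 3
  Item 0.19 -> Bin 1 (now 0.8)
  Item 0.72 -> new Bin 4
  Item 0.42 -> Bin 2 (now 0.82)
  Item 0.6 -> new Bin 5
  Item 0.9 -> new Bin 6
Total bins used = 6

6


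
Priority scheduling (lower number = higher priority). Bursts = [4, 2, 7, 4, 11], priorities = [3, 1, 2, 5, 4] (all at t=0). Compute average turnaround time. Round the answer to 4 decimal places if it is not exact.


Sort by priority (ascending = highest first):
Order: [(1, 2), (2, 7), (3, 4), (4, 11), (5, 4)]
Completion times:
  Priority 1, burst=2, C=2
  Priority 2, burst=7, C=9
  Priority 3, burst=4, C=13
  Priority 4, burst=11, C=24
  Priority 5, burst=4, C=28
Average turnaround = 76/5 = 15.2

15.2


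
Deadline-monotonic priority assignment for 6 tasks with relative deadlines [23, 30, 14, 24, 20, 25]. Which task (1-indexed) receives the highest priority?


Sort tasks by relative deadline (ascending):
  Task 3: deadline = 14
  Task 5: deadline = 20
  Task 1: deadline = 23
  Task 4: deadline = 24
  Task 6: deadline = 25
  Task 2: deadline = 30
Priority order (highest first): [3, 5, 1, 4, 6, 2]
Highest priority task = 3

3


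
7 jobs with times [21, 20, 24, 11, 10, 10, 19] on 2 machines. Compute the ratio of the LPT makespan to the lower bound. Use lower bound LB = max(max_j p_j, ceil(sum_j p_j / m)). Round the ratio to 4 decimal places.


LPT order: [24, 21, 20, 19, 11, 10, 10]
Machine loads after assignment: [53, 62]
LPT makespan = 62
Lower bound = max(max_job, ceil(total/2)) = max(24, 58) = 58
Ratio = 62 / 58 = 1.069

1.069


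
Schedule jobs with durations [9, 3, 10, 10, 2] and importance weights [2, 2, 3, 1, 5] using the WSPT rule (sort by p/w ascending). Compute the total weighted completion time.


Compute p/w ratios and sort ascending (WSPT): [(2, 5), (3, 2), (10, 3), (9, 2), (10, 1)]
Compute weighted completion times:
  Job (p=2,w=5): C=2, w*C=5*2=10
  Job (p=3,w=2): C=5, w*C=2*5=10
  Job (p=10,w=3): C=15, w*C=3*15=45
  Job (p=9,w=2): C=24, w*C=2*24=48
  Job (p=10,w=1): C=34, w*C=1*34=34
Total weighted completion time = 147

147


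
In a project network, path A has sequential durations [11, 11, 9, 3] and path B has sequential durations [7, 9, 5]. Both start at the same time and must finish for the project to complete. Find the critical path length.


Path A total = 11 + 11 + 9 + 3 = 34
Path B total = 7 + 9 + 5 = 21
Critical path = longest path = max(34, 21) = 34

34


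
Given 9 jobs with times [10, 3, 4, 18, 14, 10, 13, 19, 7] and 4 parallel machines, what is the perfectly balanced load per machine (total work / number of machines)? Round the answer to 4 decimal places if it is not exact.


Total processing time = 10 + 3 + 4 + 18 + 14 + 10 + 13 + 19 + 7 = 98
Number of machines = 4
Ideal balanced load = 98 / 4 = 24.5

24.5


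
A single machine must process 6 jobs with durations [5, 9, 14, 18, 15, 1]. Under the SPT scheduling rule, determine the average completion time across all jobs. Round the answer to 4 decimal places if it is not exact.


Sort jobs by processing time (SPT order): [1, 5, 9, 14, 15, 18]
Compute completion times sequentially:
  Job 1: processing = 1, completes at 1
  Job 2: processing = 5, completes at 6
  Job 3: processing = 9, completes at 15
  Job 4: processing = 14, completes at 29
  Job 5: processing = 15, completes at 44
  Job 6: processing = 18, completes at 62
Sum of completion times = 157
Average completion time = 157/6 = 26.1667

26.1667


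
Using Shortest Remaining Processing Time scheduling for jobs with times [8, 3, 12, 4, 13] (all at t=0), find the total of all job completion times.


Since all jobs arrive at t=0, SRPT equals SPT ordering.
SPT order: [3, 4, 8, 12, 13]
Completion times:
  Job 1: p=3, C=3
  Job 2: p=4, C=7
  Job 3: p=8, C=15
  Job 4: p=12, C=27
  Job 5: p=13, C=40
Total completion time = 3 + 7 + 15 + 27 + 40 = 92

92


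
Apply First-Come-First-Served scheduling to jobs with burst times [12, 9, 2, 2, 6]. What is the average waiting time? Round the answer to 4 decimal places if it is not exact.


FCFS order (as given): [12, 9, 2, 2, 6]
Waiting times:
  Job 1: wait = 0
  Job 2: wait = 12
  Job 3: wait = 21
  Job 4: wait = 23
  Job 5: wait = 25
Sum of waiting times = 81
Average waiting time = 81/5 = 16.2

16.2


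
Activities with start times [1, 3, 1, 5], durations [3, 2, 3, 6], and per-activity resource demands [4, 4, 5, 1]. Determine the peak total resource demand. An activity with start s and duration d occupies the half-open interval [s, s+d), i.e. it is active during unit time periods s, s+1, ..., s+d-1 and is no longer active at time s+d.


Each activity i is active on [start_i, start_i + duration_i).
Compute total resource usage per time slot:
  t=0: active resources = [], total = 0
  t=1: active resources = [4, 5], total = 9
  t=2: active resources = [4, 5], total = 9
  t=3: active resources = [4, 4, 5], total = 13
  t=4: active resources = [4], total = 4
  t=5: active resources = [1], total = 1
  t=6: active resources = [1], total = 1
  t=7: active resources = [1], total = 1
  t=8: active resources = [1], total = 1
  t=9: active resources = [1], total = 1
  t=10: active resources = [1], total = 1
Peak resource demand = 13

13


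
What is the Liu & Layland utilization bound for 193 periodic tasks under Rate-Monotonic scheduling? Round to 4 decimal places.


Compute 2^(1/193) = 1.0035978931
Subtract 1: 1.0035978931 - 1 = 0.0035978931
Multiply by n: 193 * 0.0035978931 = 0.6943933683
Round to 4 dp: 0.6944

0.6944


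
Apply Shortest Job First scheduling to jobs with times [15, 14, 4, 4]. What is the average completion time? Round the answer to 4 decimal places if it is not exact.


SJF order (ascending): [4, 4, 14, 15]
Completion times:
  Job 1: burst=4, C=4
  Job 2: burst=4, C=8
  Job 3: burst=14, C=22
  Job 4: burst=15, C=37
Average completion = 71/4 = 17.75

17.75


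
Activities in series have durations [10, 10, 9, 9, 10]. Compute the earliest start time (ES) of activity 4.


Activity 4 starts after activities 1 through 3 complete.
Predecessor durations: [10, 10, 9]
ES = 10 + 10 + 9 = 29

29


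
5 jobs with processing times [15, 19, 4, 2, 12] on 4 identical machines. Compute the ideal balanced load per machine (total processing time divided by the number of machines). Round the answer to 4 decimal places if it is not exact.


Total processing time = 15 + 19 + 4 + 2 + 12 = 52
Number of machines = 4
Ideal balanced load = 52 / 4 = 13.0

13.0


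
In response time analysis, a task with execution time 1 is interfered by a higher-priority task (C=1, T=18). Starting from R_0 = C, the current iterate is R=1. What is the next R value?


R_next = C + ceil(R_prev / T_hp) * C_hp
ceil(1 / 18) = ceil(0.0556) = 1
Interference = 1 * 1 = 1
R_next = 1 + 1 = 2

2


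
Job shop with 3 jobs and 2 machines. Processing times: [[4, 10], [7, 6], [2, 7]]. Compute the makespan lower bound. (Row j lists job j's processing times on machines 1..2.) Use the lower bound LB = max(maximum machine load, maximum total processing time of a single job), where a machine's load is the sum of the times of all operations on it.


Machine loads:
  Machine 1: 4 + 7 + 2 = 13
  Machine 2: 10 + 6 + 7 = 23
Max machine load = 23
Job totals:
  Job 1: 14
  Job 2: 13
  Job 3: 9
Max job total = 14
Lower bound = max(23, 14) = 23

23


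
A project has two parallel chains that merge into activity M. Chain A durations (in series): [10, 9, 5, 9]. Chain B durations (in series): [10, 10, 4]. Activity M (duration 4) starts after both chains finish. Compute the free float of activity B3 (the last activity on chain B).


ES(B3) = sum of predecessors on chain B = 20
EF(B3) = ES + duration = 20 + 4 = 24
Successor of B3 is M. ES(M) = max(sum(A), sum(B)) = max(33, 24) = 33
Free float = ES(successor) - EF(current) = 33 - 24 = 9

9


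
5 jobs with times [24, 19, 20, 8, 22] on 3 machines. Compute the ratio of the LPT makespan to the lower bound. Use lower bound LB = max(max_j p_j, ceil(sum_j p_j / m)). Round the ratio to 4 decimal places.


LPT order: [24, 22, 20, 19, 8]
Machine loads after assignment: [24, 30, 39]
LPT makespan = 39
Lower bound = max(max_job, ceil(total/3)) = max(24, 31) = 31
Ratio = 39 / 31 = 1.2581

1.2581


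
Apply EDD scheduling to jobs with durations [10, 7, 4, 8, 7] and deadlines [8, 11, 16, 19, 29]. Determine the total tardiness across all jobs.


Sort by due date (EDD order): [(10, 8), (7, 11), (4, 16), (8, 19), (7, 29)]
Compute completion times and tardiness:
  Job 1: p=10, d=8, C=10, tardiness=max(0,10-8)=2
  Job 2: p=7, d=11, C=17, tardiness=max(0,17-11)=6
  Job 3: p=4, d=16, C=21, tardiness=max(0,21-16)=5
  Job 4: p=8, d=19, C=29, tardiness=max(0,29-19)=10
  Job 5: p=7, d=29, C=36, tardiness=max(0,36-29)=7
Total tardiness = 30

30


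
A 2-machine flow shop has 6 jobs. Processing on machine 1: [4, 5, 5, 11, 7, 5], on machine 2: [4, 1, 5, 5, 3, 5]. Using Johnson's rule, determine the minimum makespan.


Apply Johnson's rule:
  Group 1 (a <= b): [(1, 4, 4), (3, 5, 5), (6, 5, 5)]
  Group 2 (a > b): [(4, 11, 5), (5, 7, 3), (2, 5, 1)]
Optimal job order: [1, 3, 6, 4, 5, 2]
Schedule:
  Job 1: M1 done at 4, M2 done at 8
  Job 3: M1 done at 9, M2 done at 14
  Job 6: M1 done at 14, M2 done at 19
  Job 4: M1 done at 25, M2 done at 30
  Job 5: M1 done at 32, M2 done at 35
  Job 2: M1 done at 37, M2 done at 38
Makespan = 38

38


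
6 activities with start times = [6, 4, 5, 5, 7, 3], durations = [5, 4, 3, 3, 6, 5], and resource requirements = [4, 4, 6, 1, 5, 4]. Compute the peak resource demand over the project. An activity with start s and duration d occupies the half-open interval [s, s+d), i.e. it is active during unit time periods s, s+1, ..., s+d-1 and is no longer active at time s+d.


Each activity i is active on [start_i, start_i + duration_i).
Compute total resource usage per time slot:
  t=0: active resources = [], total = 0
  t=1: active resources = [], total = 0
  t=2: active resources = [], total = 0
  t=3: active resources = [4], total = 4
  t=4: active resources = [4, 4], total = 8
  t=5: active resources = [4, 6, 1, 4], total = 15
  t=6: active resources = [4, 4, 6, 1, 4], total = 19
  t=7: active resources = [4, 4, 6, 1, 5, 4], total = 24
  t=8: active resources = [4, 5], total = 9
  t=9: active resources = [4, 5], total = 9
  t=10: active resources = [4, 5], total = 9
  t=11: active resources = [5], total = 5
  t=12: active resources = [5], total = 5
Peak resource demand = 24

24


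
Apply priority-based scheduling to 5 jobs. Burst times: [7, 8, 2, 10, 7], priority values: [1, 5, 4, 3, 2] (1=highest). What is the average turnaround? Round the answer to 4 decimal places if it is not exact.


Sort by priority (ascending = highest first):
Order: [(1, 7), (2, 7), (3, 10), (4, 2), (5, 8)]
Completion times:
  Priority 1, burst=7, C=7
  Priority 2, burst=7, C=14
  Priority 3, burst=10, C=24
  Priority 4, burst=2, C=26
  Priority 5, burst=8, C=34
Average turnaround = 105/5 = 21.0

21.0


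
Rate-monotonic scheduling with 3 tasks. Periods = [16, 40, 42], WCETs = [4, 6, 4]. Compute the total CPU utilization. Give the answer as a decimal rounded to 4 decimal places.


Compute individual utilizations (exact fractions):
  Task 1: C/T = 4/16 = 1/4 (approx. 0.25)
  Task 2: C/T = 6/40 = 3/20 (approx. 0.15)
  Task 3: C/T = 4/42 = 2/21 (approx. 0.0952)
Total utilization U = 1/4 + 3/20 + 2/21 = 52/105
Rounded to 4 decimal places: U = 0.4952
RM (Liu & Layland) bound for 3 tasks = 0.779763; compare with U = 52/105 (approx. 0.495238)
U <= bound, so schedulable by RM sufficient condition.

0.4952


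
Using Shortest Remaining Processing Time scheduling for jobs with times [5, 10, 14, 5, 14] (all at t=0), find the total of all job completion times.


Since all jobs arrive at t=0, SRPT equals SPT ordering.
SPT order: [5, 5, 10, 14, 14]
Completion times:
  Job 1: p=5, C=5
  Job 2: p=5, C=10
  Job 3: p=10, C=20
  Job 4: p=14, C=34
  Job 5: p=14, C=48
Total completion time = 5 + 10 + 20 + 34 + 48 = 117

117


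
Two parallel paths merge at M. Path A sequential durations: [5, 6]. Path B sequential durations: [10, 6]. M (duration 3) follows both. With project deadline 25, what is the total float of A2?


Forward pass: ES(A2) = sum of predecessors on chain A = 5
EF = ES + duration = 5 + 6 = 11
Backward pass: LF(M) = deadline = 25; LS(M) = 25 - 3 = 22
LF(A2) = LS(M) - sum(successors on chain A) = 22 - 0 = 22
LS = LF - duration = 22 - 6 = 16
Total float = LS - ES = 16 - 5 = 11

11


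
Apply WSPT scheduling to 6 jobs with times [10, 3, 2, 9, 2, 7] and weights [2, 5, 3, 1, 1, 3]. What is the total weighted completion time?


Compute p/w ratios and sort ascending (WSPT): [(3, 5), (2, 3), (2, 1), (7, 3), (10, 2), (9, 1)]
Compute weighted completion times:
  Job (p=3,w=5): C=3, w*C=5*3=15
  Job (p=2,w=3): C=5, w*C=3*5=15
  Job (p=2,w=1): C=7, w*C=1*7=7
  Job (p=7,w=3): C=14, w*C=3*14=42
  Job (p=10,w=2): C=24, w*C=2*24=48
  Job (p=9,w=1): C=33, w*C=1*33=33
Total weighted completion time = 160

160


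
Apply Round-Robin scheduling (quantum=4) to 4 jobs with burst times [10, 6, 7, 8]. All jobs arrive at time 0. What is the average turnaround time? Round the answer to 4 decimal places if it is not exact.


Time quantum = 4
Execution trace:
  J1 runs 4 units, time = 4
  J2 runs 4 units, time = 8
  J3 runs 4 units, time = 12
  J4 runs 4 units, time = 16
  J1 runs 4 units, time = 20
  J2 runs 2 units, time = 22
  J3 runs 3 units, time = 25
  J4 runs 4 units, time = 29
  J1 runs 2 units, time = 31
Finish times: [31, 22, 25, 29]
Average turnaround = 107/4 = 26.75

26.75


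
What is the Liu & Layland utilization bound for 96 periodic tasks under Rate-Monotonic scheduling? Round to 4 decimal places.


Compute 2^(1/96) = 1.0072464122
Subtract 1: 1.0072464122 - 1 = 0.0072464122
Multiply by n: 96 * 0.0072464122 = 0.6956555712
Round to 4 dp: 0.6957

0.6957


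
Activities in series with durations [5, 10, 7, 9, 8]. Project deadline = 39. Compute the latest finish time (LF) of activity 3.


LF(activity 3) = deadline - sum of successor durations
Successors: activities 4 through 5 with durations [9, 8]
Sum of successor durations = 17
LF = 39 - 17 = 22

22


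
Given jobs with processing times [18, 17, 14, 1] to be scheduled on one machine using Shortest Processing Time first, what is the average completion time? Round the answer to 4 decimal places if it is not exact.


Sort jobs by processing time (SPT order): [1, 14, 17, 18]
Compute completion times sequentially:
  Job 1: processing = 1, completes at 1
  Job 2: processing = 14, completes at 15
  Job 3: processing = 17, completes at 32
  Job 4: processing = 18, completes at 50
Sum of completion times = 98
Average completion time = 98/4 = 24.5

24.5


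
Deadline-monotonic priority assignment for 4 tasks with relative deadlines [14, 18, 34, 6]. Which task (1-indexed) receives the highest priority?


Sort tasks by relative deadline (ascending):
  Task 4: deadline = 6
  Task 1: deadline = 14
  Task 2: deadline = 18
  Task 3: deadline = 34
Priority order (highest first): [4, 1, 2, 3]
Highest priority task = 4

4


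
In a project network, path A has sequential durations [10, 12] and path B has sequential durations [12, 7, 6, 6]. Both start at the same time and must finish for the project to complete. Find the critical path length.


Path A total = 10 + 12 = 22
Path B total = 12 + 7 + 6 + 6 = 31
Critical path = longest path = max(22, 31) = 31

31


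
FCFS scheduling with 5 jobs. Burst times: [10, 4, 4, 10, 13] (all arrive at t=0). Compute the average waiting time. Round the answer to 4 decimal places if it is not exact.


FCFS order (as given): [10, 4, 4, 10, 13]
Waiting times:
  Job 1: wait = 0
  Job 2: wait = 10
  Job 3: wait = 14
  Job 4: wait = 18
  Job 5: wait = 28
Sum of waiting times = 70
Average waiting time = 70/5 = 14.0

14.0


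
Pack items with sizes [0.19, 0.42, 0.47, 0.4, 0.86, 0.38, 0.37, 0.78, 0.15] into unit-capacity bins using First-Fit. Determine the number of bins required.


Place items sequentially using First-Fit:
  Item 0.19 -> new Bin 1
  Item 0.42 -> Bin 1 (now 0.61)
  Item 0.47 -> new Bin 2
  Item 0.4 -> Bin 2 (now 0.87)
  Item 0.86 -> new Bin 3
  Item 0.38 -> Bin 1 (now 0.99)
  Item 0.37 -> new Bin 4
  Item 0.78 -> new Bin 5
  Item 0.15 -> Bin 4 (now 0.52)
Total bins used = 5

5


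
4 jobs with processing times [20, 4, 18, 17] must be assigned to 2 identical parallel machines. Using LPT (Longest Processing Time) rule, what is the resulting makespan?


Sort jobs in decreasing order (LPT): [20, 18, 17, 4]
Assign each job to the least loaded machine:
  Machine 1: jobs [20, 4], load = 24
  Machine 2: jobs [18, 17], load = 35
Makespan = max load = 35

35


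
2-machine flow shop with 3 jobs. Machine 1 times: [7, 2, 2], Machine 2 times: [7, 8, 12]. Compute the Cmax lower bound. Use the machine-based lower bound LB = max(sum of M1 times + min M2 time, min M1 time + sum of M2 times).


LB1 = sum(M1 times) + min(M2 times) = 11 + 7 = 18
LB2 = min(M1 times) + sum(M2 times) = 2 + 27 = 29
Lower bound = max(LB1, LB2) = max(18, 29) = 29

29


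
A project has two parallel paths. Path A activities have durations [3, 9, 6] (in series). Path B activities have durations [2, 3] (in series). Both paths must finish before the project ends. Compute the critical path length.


Path A total = 3 + 9 + 6 = 18
Path B total = 2 + 3 = 5
Critical path = longest path = max(18, 5) = 18

18


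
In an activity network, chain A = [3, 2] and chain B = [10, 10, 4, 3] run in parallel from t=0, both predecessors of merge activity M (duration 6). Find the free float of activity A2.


ES(A2) = sum of predecessors on chain A = 3
EF(A2) = ES + duration = 3 + 2 = 5
Successor of A2 is M. ES(M) = max(sum(A), sum(B)) = max(5, 27) = 27
Free float = ES(successor) - EF(current) = 27 - 5 = 22

22


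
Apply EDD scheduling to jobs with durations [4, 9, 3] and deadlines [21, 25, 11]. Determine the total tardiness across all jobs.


Sort by due date (EDD order): [(3, 11), (4, 21), (9, 25)]
Compute completion times and tardiness:
  Job 1: p=3, d=11, C=3, tardiness=max(0,3-11)=0
  Job 2: p=4, d=21, C=7, tardiness=max(0,7-21)=0
  Job 3: p=9, d=25, C=16, tardiness=max(0,16-25)=0
Total tardiness = 0

0


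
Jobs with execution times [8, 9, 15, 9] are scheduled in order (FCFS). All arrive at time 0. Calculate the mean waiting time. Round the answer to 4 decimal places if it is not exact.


FCFS order (as given): [8, 9, 15, 9]
Waiting times:
  Job 1: wait = 0
  Job 2: wait = 8
  Job 3: wait = 17
  Job 4: wait = 32
Sum of waiting times = 57
Average waiting time = 57/4 = 14.25

14.25


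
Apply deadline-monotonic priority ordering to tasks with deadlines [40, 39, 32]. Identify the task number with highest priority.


Sort tasks by relative deadline (ascending):
  Task 3: deadline = 32
  Task 2: deadline = 39
  Task 1: deadline = 40
Priority order (highest first): [3, 2, 1]
Highest priority task = 3

3


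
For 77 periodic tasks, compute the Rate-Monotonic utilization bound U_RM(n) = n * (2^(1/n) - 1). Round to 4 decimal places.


Compute 2^(1/77) = 1.0090425505
Subtract 1: 1.0090425505 - 1 = 0.0090425505
Multiply by n: 77 * 0.0090425505 = 0.6962763885
Round to 4 dp: 0.6963

0.6963


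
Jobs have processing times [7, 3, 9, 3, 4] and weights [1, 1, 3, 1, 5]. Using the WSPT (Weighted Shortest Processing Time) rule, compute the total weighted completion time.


Compute p/w ratios and sort ascending (WSPT): [(4, 5), (3, 1), (9, 3), (3, 1), (7, 1)]
Compute weighted completion times:
  Job (p=4,w=5): C=4, w*C=5*4=20
  Job (p=3,w=1): C=7, w*C=1*7=7
  Job (p=9,w=3): C=16, w*C=3*16=48
  Job (p=3,w=1): C=19, w*C=1*19=19
  Job (p=7,w=1): C=26, w*C=1*26=26
Total weighted completion time = 120

120


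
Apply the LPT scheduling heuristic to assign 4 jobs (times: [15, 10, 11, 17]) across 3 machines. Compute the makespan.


Sort jobs in decreasing order (LPT): [17, 15, 11, 10]
Assign each job to the least loaded machine:
  Machine 1: jobs [17], load = 17
  Machine 2: jobs [15], load = 15
  Machine 3: jobs [11, 10], load = 21
Makespan = max load = 21

21


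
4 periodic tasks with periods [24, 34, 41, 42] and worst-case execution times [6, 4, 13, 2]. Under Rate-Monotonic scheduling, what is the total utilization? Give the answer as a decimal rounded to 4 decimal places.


Compute individual utilizations (exact fractions):
  Task 1: C/T = 6/24 = 1/4 (approx. 0.25)
  Task 2: C/T = 4/34 = 2/17 (approx. 0.1176)
  Task 3: C/T = 13/41 (approx. 0.3171)
  Task 4: C/T = 2/42 = 1/21 (approx. 0.0476)
Total utilization U = 1/4 + 2/17 + 13/41 + 1/21 = 42877/58548
Rounded to 4 decimal places: U = 0.7323
RM (Liu & Layland) bound for 4 tasks = 0.756828; compare with U = 42877/58548 (approx. 0.732339)
U <= bound, so schedulable by RM sufficient condition.

0.7323


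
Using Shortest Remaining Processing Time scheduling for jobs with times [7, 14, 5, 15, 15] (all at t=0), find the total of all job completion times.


Since all jobs arrive at t=0, SRPT equals SPT ordering.
SPT order: [5, 7, 14, 15, 15]
Completion times:
  Job 1: p=5, C=5
  Job 2: p=7, C=12
  Job 3: p=14, C=26
  Job 4: p=15, C=41
  Job 5: p=15, C=56
Total completion time = 5 + 12 + 26 + 41 + 56 = 140

140


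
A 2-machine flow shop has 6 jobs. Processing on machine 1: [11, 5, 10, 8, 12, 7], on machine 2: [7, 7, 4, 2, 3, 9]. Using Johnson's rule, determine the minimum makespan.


Apply Johnson's rule:
  Group 1 (a <= b): [(2, 5, 7), (6, 7, 9)]
  Group 2 (a > b): [(1, 11, 7), (3, 10, 4), (5, 12, 3), (4, 8, 2)]
Optimal job order: [2, 6, 1, 3, 5, 4]
Schedule:
  Job 2: M1 done at 5, M2 done at 12
  Job 6: M1 done at 12, M2 done at 21
  Job 1: M1 done at 23, M2 done at 30
  Job 3: M1 done at 33, M2 done at 37
  Job 5: M1 done at 45, M2 done at 48
  Job 4: M1 done at 53, M2 done at 55
Makespan = 55

55


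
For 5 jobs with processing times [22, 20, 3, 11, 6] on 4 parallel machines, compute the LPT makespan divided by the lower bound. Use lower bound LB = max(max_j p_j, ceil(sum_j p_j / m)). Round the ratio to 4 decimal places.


LPT order: [22, 20, 11, 6, 3]
Machine loads after assignment: [22, 20, 11, 9]
LPT makespan = 22
Lower bound = max(max_job, ceil(total/4)) = max(22, 16) = 22
Ratio = 22 / 22 = 1.0

1.0


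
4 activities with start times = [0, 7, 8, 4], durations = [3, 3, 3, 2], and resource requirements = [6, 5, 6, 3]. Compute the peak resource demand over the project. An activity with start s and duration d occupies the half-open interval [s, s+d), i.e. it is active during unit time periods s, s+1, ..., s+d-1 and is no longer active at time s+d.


Each activity i is active on [start_i, start_i + duration_i).
Compute total resource usage per time slot:
  t=0: active resources = [6], total = 6
  t=1: active resources = [6], total = 6
  t=2: active resources = [6], total = 6
  t=3: active resources = [], total = 0
  t=4: active resources = [3], total = 3
  t=5: active resources = [3], total = 3
  t=6: active resources = [], total = 0
  t=7: active resources = [5], total = 5
  t=8: active resources = [5, 6], total = 11
  t=9: active resources = [5, 6], total = 11
  t=10: active resources = [6], total = 6
Peak resource demand = 11

11


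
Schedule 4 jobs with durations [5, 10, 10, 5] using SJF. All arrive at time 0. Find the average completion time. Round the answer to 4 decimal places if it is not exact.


SJF order (ascending): [5, 5, 10, 10]
Completion times:
  Job 1: burst=5, C=5
  Job 2: burst=5, C=10
  Job 3: burst=10, C=20
  Job 4: burst=10, C=30
Average completion = 65/4 = 16.25

16.25


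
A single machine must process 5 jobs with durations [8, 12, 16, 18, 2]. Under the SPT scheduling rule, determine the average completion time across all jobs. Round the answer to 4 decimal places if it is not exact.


Sort jobs by processing time (SPT order): [2, 8, 12, 16, 18]
Compute completion times sequentially:
  Job 1: processing = 2, completes at 2
  Job 2: processing = 8, completes at 10
  Job 3: processing = 12, completes at 22
  Job 4: processing = 16, completes at 38
  Job 5: processing = 18, completes at 56
Sum of completion times = 128
Average completion time = 128/5 = 25.6

25.6


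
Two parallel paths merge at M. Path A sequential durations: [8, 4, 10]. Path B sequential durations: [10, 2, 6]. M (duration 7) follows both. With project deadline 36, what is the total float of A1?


Forward pass: ES(A1) = sum of predecessors on chain A = 0
EF = ES + duration = 0 + 8 = 8
Backward pass: LF(M) = deadline = 36; LS(M) = 36 - 7 = 29
LF(A1) = LS(M) - sum(successors on chain A) = 29 - 14 = 15
LS = LF - duration = 15 - 8 = 7
Total float = LS - ES = 7 - 0 = 7

7


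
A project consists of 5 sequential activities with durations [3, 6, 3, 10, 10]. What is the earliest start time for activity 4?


Activity 4 starts after activities 1 through 3 complete.
Predecessor durations: [3, 6, 3]
ES = 3 + 6 + 3 = 12

12


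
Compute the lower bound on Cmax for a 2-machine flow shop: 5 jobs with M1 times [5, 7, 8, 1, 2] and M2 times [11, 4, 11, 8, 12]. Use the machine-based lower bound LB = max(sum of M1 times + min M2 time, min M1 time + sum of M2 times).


LB1 = sum(M1 times) + min(M2 times) = 23 + 4 = 27
LB2 = min(M1 times) + sum(M2 times) = 1 + 46 = 47
Lower bound = max(LB1, LB2) = max(27, 47) = 47

47


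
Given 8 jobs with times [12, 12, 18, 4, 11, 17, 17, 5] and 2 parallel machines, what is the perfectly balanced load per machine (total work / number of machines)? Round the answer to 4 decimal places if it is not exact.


Total processing time = 12 + 12 + 18 + 4 + 11 + 17 + 17 + 5 = 96
Number of machines = 2
Ideal balanced load = 96 / 2 = 48.0

48.0


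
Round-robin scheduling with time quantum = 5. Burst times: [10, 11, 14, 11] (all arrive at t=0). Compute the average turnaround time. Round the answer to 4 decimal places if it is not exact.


Time quantum = 5
Execution trace:
  J1 runs 5 units, time = 5
  J2 runs 5 units, time = 10
  J3 runs 5 units, time = 15
  J4 runs 5 units, time = 20
  J1 runs 5 units, time = 25
  J2 runs 5 units, time = 30
  J3 runs 5 units, time = 35
  J4 runs 5 units, time = 40
  J2 runs 1 units, time = 41
  J3 runs 4 units, time = 45
  J4 runs 1 units, time = 46
Finish times: [25, 41, 45, 46]
Average turnaround = 157/4 = 39.25

39.25


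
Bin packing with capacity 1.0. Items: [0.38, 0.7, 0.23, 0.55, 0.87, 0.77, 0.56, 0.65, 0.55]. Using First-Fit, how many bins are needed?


Place items sequentially using First-Fit:
  Item 0.38 -> new Bin 1
  Item 0.7 -> new Bin 2
  Item 0.23 -> Bin 1 (now 0.61)
  Item 0.55 -> new Bin 3
  Item 0.87 -> new Bin 4
  Item 0.77 -> new Bin 5
  Item 0.56 -> new Bin 6
  Item 0.65 -> new Bin 7
  Item 0.55 -> new Bin 8
Total bins used = 8

8


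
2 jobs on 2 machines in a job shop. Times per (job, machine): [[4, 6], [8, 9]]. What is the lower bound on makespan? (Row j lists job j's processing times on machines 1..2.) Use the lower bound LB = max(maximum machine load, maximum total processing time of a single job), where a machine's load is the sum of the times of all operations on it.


Machine loads:
  Machine 1: 4 + 8 = 12
  Machine 2: 6 + 9 = 15
Max machine load = 15
Job totals:
  Job 1: 10
  Job 2: 17
Max job total = 17
Lower bound = max(15, 17) = 17

17


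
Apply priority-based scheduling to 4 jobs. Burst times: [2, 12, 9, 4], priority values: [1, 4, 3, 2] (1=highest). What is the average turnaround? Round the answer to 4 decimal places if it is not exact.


Sort by priority (ascending = highest first):
Order: [(1, 2), (2, 4), (3, 9), (4, 12)]
Completion times:
  Priority 1, burst=2, C=2
  Priority 2, burst=4, C=6
  Priority 3, burst=9, C=15
  Priority 4, burst=12, C=27
Average turnaround = 50/4 = 12.5

12.5


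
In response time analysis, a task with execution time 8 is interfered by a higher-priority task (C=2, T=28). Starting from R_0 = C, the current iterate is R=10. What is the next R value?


R_next = C + ceil(R_prev / T_hp) * C_hp
ceil(10 / 28) = ceil(0.3571) = 1
Interference = 1 * 2 = 2
R_next = 8 + 2 = 10
R_next = R_prev, so the iteration has converged (response time = 10).

10


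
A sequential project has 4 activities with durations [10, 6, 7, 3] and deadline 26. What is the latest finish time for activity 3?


LF(activity 3) = deadline - sum of successor durations
Successors: activities 4 through 4 with durations [3]
Sum of successor durations = 3
LF = 26 - 3 = 23

23


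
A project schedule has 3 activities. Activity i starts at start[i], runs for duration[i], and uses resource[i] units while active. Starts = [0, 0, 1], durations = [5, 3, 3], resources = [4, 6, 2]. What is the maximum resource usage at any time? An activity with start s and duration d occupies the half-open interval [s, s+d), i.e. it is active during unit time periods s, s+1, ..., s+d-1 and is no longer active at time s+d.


Each activity i is active on [start_i, start_i + duration_i).
Compute total resource usage per time slot:
  t=0: active resources = [4, 6], total = 10
  t=1: active resources = [4, 6, 2], total = 12
  t=2: active resources = [4, 6, 2], total = 12
  t=3: active resources = [4, 2], total = 6
  t=4: active resources = [4], total = 4
Peak resource demand = 12

12


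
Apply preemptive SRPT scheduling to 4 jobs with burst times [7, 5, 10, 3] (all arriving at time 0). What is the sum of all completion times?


Since all jobs arrive at t=0, SRPT equals SPT ordering.
SPT order: [3, 5, 7, 10]
Completion times:
  Job 1: p=3, C=3
  Job 2: p=5, C=8
  Job 3: p=7, C=15
  Job 4: p=10, C=25
Total completion time = 3 + 8 + 15 + 25 = 51

51


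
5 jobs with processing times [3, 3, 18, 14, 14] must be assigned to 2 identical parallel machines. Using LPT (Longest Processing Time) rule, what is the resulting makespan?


Sort jobs in decreasing order (LPT): [18, 14, 14, 3, 3]
Assign each job to the least loaded machine:
  Machine 1: jobs [18, 3, 3], load = 24
  Machine 2: jobs [14, 14], load = 28
Makespan = max load = 28

28


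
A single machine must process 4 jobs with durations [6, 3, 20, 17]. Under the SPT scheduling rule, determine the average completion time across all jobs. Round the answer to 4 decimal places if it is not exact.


Sort jobs by processing time (SPT order): [3, 6, 17, 20]
Compute completion times sequentially:
  Job 1: processing = 3, completes at 3
  Job 2: processing = 6, completes at 9
  Job 3: processing = 17, completes at 26
  Job 4: processing = 20, completes at 46
Sum of completion times = 84
Average completion time = 84/4 = 21.0

21.0


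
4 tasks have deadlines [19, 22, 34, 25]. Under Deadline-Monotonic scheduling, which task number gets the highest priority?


Sort tasks by relative deadline (ascending):
  Task 1: deadline = 19
  Task 2: deadline = 22
  Task 4: deadline = 25
  Task 3: deadline = 34
Priority order (highest first): [1, 2, 4, 3]
Highest priority task = 1

1


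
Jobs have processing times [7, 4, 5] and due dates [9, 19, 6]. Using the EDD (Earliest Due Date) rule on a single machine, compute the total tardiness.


Sort by due date (EDD order): [(5, 6), (7, 9), (4, 19)]
Compute completion times and tardiness:
  Job 1: p=5, d=6, C=5, tardiness=max(0,5-6)=0
  Job 2: p=7, d=9, C=12, tardiness=max(0,12-9)=3
  Job 3: p=4, d=19, C=16, tardiness=max(0,16-19)=0
Total tardiness = 3

3


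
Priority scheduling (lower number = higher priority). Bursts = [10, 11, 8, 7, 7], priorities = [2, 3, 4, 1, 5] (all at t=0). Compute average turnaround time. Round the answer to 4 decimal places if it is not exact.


Sort by priority (ascending = highest first):
Order: [(1, 7), (2, 10), (3, 11), (4, 8), (5, 7)]
Completion times:
  Priority 1, burst=7, C=7
  Priority 2, burst=10, C=17
  Priority 3, burst=11, C=28
  Priority 4, burst=8, C=36
  Priority 5, burst=7, C=43
Average turnaround = 131/5 = 26.2

26.2


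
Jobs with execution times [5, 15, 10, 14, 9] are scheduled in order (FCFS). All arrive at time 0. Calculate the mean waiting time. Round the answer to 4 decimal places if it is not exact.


FCFS order (as given): [5, 15, 10, 14, 9]
Waiting times:
  Job 1: wait = 0
  Job 2: wait = 5
  Job 3: wait = 20
  Job 4: wait = 30
  Job 5: wait = 44
Sum of waiting times = 99
Average waiting time = 99/5 = 19.8

19.8


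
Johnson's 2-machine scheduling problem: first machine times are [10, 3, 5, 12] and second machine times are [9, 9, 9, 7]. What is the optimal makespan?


Apply Johnson's rule:
  Group 1 (a <= b): [(2, 3, 9), (3, 5, 9)]
  Group 2 (a > b): [(1, 10, 9), (4, 12, 7)]
Optimal job order: [2, 3, 1, 4]
Schedule:
  Job 2: M1 done at 3, M2 done at 12
  Job 3: M1 done at 8, M2 done at 21
  Job 1: M1 done at 18, M2 done at 30
  Job 4: M1 done at 30, M2 done at 37
Makespan = 37

37


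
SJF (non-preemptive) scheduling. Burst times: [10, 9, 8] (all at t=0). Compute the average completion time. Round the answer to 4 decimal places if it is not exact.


SJF order (ascending): [8, 9, 10]
Completion times:
  Job 1: burst=8, C=8
  Job 2: burst=9, C=17
  Job 3: burst=10, C=27
Average completion = 52/3 = 17.3333

17.3333


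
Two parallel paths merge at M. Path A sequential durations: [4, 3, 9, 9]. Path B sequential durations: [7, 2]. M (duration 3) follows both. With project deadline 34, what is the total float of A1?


Forward pass: ES(A1) = sum of predecessors on chain A = 0
EF = ES + duration = 0 + 4 = 4
Backward pass: LF(M) = deadline = 34; LS(M) = 34 - 3 = 31
LF(A1) = LS(M) - sum(successors on chain A) = 31 - 21 = 10
LS = LF - duration = 10 - 4 = 6
Total float = LS - ES = 6 - 0 = 6

6


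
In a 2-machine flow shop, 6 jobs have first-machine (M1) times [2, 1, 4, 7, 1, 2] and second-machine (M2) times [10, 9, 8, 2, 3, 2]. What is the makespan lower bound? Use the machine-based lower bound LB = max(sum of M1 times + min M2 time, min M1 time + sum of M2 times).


LB1 = sum(M1 times) + min(M2 times) = 17 + 2 = 19
LB2 = min(M1 times) + sum(M2 times) = 1 + 34 = 35
Lower bound = max(LB1, LB2) = max(19, 35) = 35

35
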